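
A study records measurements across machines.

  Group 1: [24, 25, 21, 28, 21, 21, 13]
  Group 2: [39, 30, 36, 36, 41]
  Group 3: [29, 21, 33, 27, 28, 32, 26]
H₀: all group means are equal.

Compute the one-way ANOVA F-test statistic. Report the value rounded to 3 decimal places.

test statistic = 16.558

Group means [21.86, 36.40, 28.00], grand mean 27.947
SSB = Σnᵢ(x̄ᵢ−x̄)² = 616.890; SSW = ΣΣ(x−x̄ᵢ)² = 298.057
MSB = 616.890/2 = 308.4451; MSW = 298.057/16 = 18.6286
F = MSB/MSW = 16.5576
df = (2, 16)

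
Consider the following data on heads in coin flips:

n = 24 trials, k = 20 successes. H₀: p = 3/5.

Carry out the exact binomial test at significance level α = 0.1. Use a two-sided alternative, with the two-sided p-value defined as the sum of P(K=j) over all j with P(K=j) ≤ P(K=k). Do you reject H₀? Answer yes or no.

Exact binomial: n=24, k=20, p₀=3/5=0.6000
P(X=j) = C(n,j)·p₀^j·(1−p₀)^(n−j); p = Σ P(X=j) over j with P(X=j) ≤ P(X=20)
p-value (two-sided) = 0.02096
At α=0.1: p < α → reject H₀

reject H₀: yes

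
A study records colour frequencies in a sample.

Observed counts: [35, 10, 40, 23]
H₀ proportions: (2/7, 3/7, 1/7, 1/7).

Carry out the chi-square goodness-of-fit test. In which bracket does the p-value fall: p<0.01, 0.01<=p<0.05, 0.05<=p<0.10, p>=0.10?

n = 108; E_i = n·p_i = [30.86, 46.29, 15.43, 15.43]
χ² = (35−30.86)²/30.86 + (10−46.29)²/46.29 + (40−15.43)²/15.43 + (23−15.43)²/15.43 = 71.8503
df = 3
p-value (upper-tail) = 0.00000
→ bracket: p<0.01

p-value bracket: p<0.01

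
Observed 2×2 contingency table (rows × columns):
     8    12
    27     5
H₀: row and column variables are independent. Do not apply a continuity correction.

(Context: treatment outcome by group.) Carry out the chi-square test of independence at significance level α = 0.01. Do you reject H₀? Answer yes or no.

Row totals [20, 32], col totals [35, 17], n=52
χ² = (8−13.46)²/13.46 + (12−6.54)²/6.54 + (27−21.54)²/21.54 + (5−10.46)²/10.46 = 11.0139
df = 1
p-value (upper-tail) = 0.00090
At α=0.01: p < α → reject H₀

reject H₀: yes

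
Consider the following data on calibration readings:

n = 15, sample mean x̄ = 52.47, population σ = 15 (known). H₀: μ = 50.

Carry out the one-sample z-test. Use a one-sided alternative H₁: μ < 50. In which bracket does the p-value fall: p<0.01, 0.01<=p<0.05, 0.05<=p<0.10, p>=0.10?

SE = σ/√n = 15/√15 = 3.8730
z = (x̄−μ₀)/SE = (52.47−50)/3.8730 = 0.6378
p-value (one-sided, H₁ less) = 0.73818
→ bracket: p>=0.10

p-value bracket: p>=0.10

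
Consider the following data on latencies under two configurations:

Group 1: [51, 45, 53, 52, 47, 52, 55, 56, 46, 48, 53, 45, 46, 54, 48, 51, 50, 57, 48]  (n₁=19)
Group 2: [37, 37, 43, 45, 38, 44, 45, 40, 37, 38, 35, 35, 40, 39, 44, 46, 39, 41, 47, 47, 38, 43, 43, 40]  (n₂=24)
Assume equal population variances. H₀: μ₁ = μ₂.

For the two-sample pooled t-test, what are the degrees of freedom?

degrees of freedom = 41

df = n₁ + n₂ − 2 = 19 + 24 − 2 = 41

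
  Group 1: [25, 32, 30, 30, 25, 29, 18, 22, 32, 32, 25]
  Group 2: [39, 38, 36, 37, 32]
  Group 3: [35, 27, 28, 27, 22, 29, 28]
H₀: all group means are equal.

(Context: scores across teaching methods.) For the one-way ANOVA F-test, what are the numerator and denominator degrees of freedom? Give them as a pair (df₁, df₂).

degrees of freedom = [2, 20]

k = 3 groups, N = 23 total
df = (k−1, N−k) = (3−1, 23−3) = (2, 20)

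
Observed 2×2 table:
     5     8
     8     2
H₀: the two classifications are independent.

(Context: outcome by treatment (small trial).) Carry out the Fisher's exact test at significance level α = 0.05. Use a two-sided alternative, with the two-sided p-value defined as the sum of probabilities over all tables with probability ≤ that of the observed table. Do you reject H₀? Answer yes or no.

Margins: r₁=13, r₂=10, c₁=13, c₂=10, n=23
p_obs = C(13,5)·C(10,8)/C(23,13); sum pmf over tables with pmf ≤ p_obs
p-value (two-sided) = 0.09030
At α=0.05: p ≥ α → fail to reject H₀

reject H₀: no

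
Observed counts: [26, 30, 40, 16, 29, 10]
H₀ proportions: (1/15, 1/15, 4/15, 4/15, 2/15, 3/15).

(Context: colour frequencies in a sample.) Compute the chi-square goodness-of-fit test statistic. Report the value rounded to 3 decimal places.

n = 151; E_i = n·p_i = [10.07, 10.07, 40.27, 40.27, 20.13, 30.20]
χ² = (26−10.07)²/10.07 + (30−10.07)²/10.07 + (40−40.27)²/40.27 + (16−40.27)²/40.27 + (29−20.13)²/20.13 + (10−30.20)²/30.20 = 96.7318
df = 5

test statistic = 96.732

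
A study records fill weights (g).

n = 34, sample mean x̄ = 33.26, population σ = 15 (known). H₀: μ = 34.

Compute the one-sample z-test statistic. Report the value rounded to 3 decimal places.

test statistic = -0.288

SE = σ/√n = 15/√34 = 2.5725
z = (x̄−μ₀)/SE = (33.26−34)/2.5725 = -0.2877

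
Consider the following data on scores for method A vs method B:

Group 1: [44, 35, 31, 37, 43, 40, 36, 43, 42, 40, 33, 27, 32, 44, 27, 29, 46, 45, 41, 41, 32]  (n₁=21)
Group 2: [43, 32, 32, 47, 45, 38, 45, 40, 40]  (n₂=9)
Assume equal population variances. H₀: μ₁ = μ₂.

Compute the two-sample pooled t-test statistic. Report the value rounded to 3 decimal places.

test statistic = -1.136

x̄₁=37.524, s₁=6.145, n₁=21
x̄₂=40.222, s₂=5.472, n₂=9
s_p² = [20·6.145² + 8·5.472²]/28 = 35.5283
SE = √(s_p²·(1/21+1/9)) = 2.3747
t = (37.524−40.222)/2.3747 = -1.1363
df = 28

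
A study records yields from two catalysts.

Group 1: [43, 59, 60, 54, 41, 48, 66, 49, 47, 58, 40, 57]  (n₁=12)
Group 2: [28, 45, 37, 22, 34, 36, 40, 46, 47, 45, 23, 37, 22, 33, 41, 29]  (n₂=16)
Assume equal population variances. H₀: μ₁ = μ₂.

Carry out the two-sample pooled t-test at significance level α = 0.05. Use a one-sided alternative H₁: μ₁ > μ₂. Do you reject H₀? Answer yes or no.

reject H₀: yes

x̄₁=51.833, s₁=8.365, n₁=12
x̄₂=35.312, s₂=8.585, n₂=16
s_p² = [11·8.365² + 15·8.585²]/26 = 72.1194
SE = √(s_p²·(1/12+1/16)) = 3.2431
t = (51.833−35.312)/3.2431 = 5.0942
df = 26
p-value (one-sided, H₁ greater) = 0.00001
At α=0.05: p < α → reject H₀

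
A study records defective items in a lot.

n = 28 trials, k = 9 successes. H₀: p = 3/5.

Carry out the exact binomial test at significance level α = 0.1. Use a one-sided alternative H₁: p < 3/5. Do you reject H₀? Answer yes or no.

Exact binomial: n=28, k=9, p₀=3/5=0.6000
P(X≤9) from Σ C(n,i)·p₀^i·(1−p₀)^(n−i)
p-value (one-sided, H₁ less) = 0.00267
At α=0.1: p < α → reject H₀

reject H₀: yes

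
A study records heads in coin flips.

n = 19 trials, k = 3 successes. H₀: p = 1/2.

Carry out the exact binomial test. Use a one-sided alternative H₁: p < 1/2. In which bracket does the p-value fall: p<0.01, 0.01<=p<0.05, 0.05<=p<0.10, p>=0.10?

p-value bracket: p<0.01

Exact binomial: n=19, k=3, p₀=1/2=0.5000
P(X≤3) from Σ C(n,i)·p₀^i·(1−p₀)^(n−i)
p-value (one-sided, H₁ less) = 0.00221
→ bracket: p<0.01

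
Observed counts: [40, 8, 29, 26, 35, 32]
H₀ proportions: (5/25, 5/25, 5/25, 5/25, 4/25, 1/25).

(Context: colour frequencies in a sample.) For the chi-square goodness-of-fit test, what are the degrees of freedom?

degrees of freedom = 5

df = k − 1 = 6 − 1 = 5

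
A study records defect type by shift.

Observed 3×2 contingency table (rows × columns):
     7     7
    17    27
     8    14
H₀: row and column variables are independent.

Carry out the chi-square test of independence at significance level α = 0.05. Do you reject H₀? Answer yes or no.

reject H₀: no

Row totals [14, 44, 22], col totals [32, 48], n=80
χ² = (7−5.60)²/5.60 + (7−8.40)²/8.40 + (17−17.60)²/17.60 + (27−26.40)²/26.40 + (8−8.80)²/8.80 + (14−13.20)²/13.20 = 0.7386
df = 2
p-value (upper-tail) = 0.69121
At α=0.05: p ≥ α → fail to reject H₀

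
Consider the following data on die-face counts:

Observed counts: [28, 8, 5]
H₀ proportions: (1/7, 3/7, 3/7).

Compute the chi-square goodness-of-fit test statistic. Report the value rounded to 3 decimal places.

test statistic = 97.919

n = 41; E_i = n·p_i = [5.86, 17.57, 17.57]
χ² = (28−5.86)²/5.86 + (8−17.57)²/17.57 + (5−17.57)²/17.57 = 97.9187
df = 2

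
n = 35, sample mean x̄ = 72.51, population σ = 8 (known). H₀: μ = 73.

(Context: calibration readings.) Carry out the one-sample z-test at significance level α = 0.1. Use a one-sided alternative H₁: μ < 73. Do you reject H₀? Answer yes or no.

SE = σ/√n = 8/√35 = 1.3522
z = (x̄−μ₀)/SE = (72.51−73)/1.3522 = -0.3624
p-value (one-sided, H₁ less) = 0.35854
At α=0.1: p ≥ α → fail to reject H₀

reject H₀: no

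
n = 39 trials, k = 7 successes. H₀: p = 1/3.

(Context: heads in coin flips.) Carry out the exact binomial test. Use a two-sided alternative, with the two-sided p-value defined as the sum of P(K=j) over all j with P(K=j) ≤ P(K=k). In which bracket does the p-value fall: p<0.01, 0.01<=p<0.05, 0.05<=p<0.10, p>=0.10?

p-value bracket: 0.01<=p<0.05

Exact binomial: n=39, k=7, p₀=1/3=0.3333
P(X=j) = C(n,j)·p₀^j·(1−p₀)^(n−j); p = Σ P(X=j) over j with P(X=j) ≤ P(X=7)
p-value (two-sided) = 0.04203
→ bracket: 0.01<=p<0.05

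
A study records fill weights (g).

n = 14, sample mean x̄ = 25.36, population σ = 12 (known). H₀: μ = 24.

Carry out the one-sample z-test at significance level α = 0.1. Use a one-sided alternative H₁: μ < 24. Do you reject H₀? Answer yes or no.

reject H₀: no

SE = σ/√n = 12/√14 = 3.2071
z = (x̄−μ₀)/SE = (25.36−24)/3.2071 = 0.4241
p-value (one-sided, H₁ less) = 0.66424
At α=0.1: p ≥ α → fail to reject H₀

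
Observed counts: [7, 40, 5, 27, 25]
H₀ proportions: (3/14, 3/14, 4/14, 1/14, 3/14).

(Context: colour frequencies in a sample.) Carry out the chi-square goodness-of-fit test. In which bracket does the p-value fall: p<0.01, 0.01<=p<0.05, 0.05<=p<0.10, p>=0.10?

n = 104; E_i = n·p_i = [22.29, 22.29, 29.71, 7.43, 22.29]
χ² = (7−22.29)²/22.29 + (40−22.29)²/22.29 + (5−29.71)²/29.71 + (27−7.43)²/7.43 + (25−22.29)²/22.29 = 97.0144
df = 4
p-value (upper-tail) = 0.00000
→ bracket: p<0.01

p-value bracket: p<0.01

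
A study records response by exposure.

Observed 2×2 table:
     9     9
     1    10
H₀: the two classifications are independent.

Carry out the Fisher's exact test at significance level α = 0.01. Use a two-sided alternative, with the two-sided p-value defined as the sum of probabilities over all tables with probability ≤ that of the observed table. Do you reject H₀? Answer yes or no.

Margins: r₁=18, r₂=11, c₁=10, c₂=19, n=29
p_obs = C(18,9)·C(11,1)/C(29,10); sum pmf over tables with pmf ≤ p_obs
p-value (two-sided) = 0.04364
At α=0.01: p ≥ α → fail to reject H₀

reject H₀: no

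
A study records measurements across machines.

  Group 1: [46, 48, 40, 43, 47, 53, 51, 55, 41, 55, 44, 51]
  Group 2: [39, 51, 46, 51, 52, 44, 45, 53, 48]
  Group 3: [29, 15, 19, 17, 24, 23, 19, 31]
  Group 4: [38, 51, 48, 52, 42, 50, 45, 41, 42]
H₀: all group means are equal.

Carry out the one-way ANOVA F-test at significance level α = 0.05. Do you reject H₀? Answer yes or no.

reject H₀: yes

Group means [47.83, 47.67, 22.12, 45.44], grand mean 41.816
SSB = Σnᵢ(x̄ᵢ−x̄)² = 3962.947; SSW = ΣΣ(x−x̄ᵢ)² = 894.764
MSB = 3962.947/3 = 1320.9822; MSW = 894.764/34 = 26.3166
F = MSB/MSW = 50.1958
df = (3, 34)
p-value (upper-tail) = 0.00000
At α=0.05: p < α → reject H₀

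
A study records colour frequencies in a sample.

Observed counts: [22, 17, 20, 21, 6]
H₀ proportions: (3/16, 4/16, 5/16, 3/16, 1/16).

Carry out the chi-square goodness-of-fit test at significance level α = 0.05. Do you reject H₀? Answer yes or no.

n = 86; E_i = n·p_i = [16.12, 21.50, 26.88, 16.12, 5.38]
χ² = (22−16.12)²/16.12 + (17−21.50)²/21.50 + (20−26.88)²/26.88 + (21−16.12)²/16.12 + (6−5.38)²/5.38 = 6.3876
df = 4
p-value (upper-tail) = 0.17201
At α=0.05: p ≥ α → fail to reject H₀

reject H₀: no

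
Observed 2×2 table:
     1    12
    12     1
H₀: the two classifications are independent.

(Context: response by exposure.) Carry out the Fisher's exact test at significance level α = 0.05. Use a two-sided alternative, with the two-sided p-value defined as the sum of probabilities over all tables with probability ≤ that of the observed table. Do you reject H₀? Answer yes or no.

reject H₀: yes

Margins: r₁=13, r₂=13, c₁=13, c₂=13, n=26
p_obs = C(13,1)·C(13,12)/C(26,13); sum pmf over tables with pmf ≤ p_obs
p-value (two-sided) = 0.00003
At α=0.05: p < α → reject H₀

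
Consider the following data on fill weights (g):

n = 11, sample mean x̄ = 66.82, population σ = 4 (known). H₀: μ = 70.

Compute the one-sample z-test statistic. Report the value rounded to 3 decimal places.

test statistic = -2.637

SE = σ/√n = 4/√11 = 1.2060
z = (x̄−μ₀)/SE = (66.82−70)/1.2060 = -2.6367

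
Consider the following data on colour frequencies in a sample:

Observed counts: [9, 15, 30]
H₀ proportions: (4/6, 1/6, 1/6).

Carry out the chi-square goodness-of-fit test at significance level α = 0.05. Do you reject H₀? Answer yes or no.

n = 54; E_i = n·p_i = [36.00, 9.00, 9.00]
χ² = (9−36.00)²/36.00 + (15−9.00)²/9.00 + (30−9.00)²/9.00 = 73.2500
df = 2
p-value (upper-tail) = 0.00000
At α=0.05: p < α → reject H₀

reject H₀: yes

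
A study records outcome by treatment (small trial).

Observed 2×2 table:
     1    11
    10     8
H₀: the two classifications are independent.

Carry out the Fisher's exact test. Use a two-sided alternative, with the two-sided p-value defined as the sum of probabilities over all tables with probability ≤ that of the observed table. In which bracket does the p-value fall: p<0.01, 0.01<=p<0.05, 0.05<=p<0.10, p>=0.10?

p-value bracket: 0.01<=p<0.05

Margins: r₁=12, r₂=18, c₁=11, c₂=19, n=30
p_obs = C(12,1)·C(18,10)/C(30,11); sum pmf over tables with pmf ≤ p_obs
p-value (two-sided) = 0.01823
→ bracket: 0.01<=p<0.05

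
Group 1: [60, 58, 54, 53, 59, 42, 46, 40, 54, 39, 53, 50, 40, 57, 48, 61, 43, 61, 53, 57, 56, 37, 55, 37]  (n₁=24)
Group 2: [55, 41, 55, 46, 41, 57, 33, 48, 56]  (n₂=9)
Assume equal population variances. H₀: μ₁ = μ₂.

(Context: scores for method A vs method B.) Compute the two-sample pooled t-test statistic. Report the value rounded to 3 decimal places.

x̄₁=50.542, s₁=8.049, n₁=24
x̄₂=48.000, s₂=8.441, n₂=9
s_p² = [23·8.049² + 8·8.441²]/31 = 66.4503
SE = √(s_p²·(1/24+1/9)) = 3.1862
t = (50.542−48.000)/3.1862 = 0.7977
df = 31

test statistic = 0.798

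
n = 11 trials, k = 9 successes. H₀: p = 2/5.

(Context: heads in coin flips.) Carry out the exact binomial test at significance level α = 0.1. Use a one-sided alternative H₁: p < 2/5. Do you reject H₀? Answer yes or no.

reject H₀: no

Exact binomial: n=11, k=9, p₀=2/5=0.4000
P(X≤9) from Σ C(n,i)·p₀^i·(1−p₀)^(n−i)
p-value (one-sided, H₁ less) = 0.99927
At α=0.1: p ≥ α → fail to reject H₀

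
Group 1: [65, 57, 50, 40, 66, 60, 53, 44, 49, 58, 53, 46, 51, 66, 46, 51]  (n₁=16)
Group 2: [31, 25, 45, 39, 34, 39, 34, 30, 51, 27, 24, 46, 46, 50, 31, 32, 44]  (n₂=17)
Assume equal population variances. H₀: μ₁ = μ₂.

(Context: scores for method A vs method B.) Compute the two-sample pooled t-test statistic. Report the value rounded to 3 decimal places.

test statistic = 5.654

x̄₁=53.438, s₁=7.958, n₁=16
x̄₂=36.941, s₂=8.750, n₂=17
s_p² = [15·7.958² + 16·8.750²]/31 = 70.1574
SE = √(s_p²·(1/16+1/17)) = 2.9175
t = (53.438−36.941)/2.9175 = 5.6543
df = 31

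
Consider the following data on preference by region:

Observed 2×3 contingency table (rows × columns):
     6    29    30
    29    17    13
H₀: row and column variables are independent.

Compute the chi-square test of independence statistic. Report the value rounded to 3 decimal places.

Row totals [65, 59], col totals [35, 46, 43], n=124
χ² = (6−18.35)²/18.35 + (29−24.11)²/24.11 + (30−22.54)²/22.54 + (29−16.65)²/16.65 + (17−21.89)²/21.89 + (13−20.46)²/20.46 = 24.7332
df = 2

test statistic = 24.733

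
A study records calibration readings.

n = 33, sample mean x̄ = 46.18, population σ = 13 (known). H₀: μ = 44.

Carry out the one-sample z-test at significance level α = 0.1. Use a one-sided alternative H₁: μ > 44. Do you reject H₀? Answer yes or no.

SE = σ/√n = 13/√33 = 2.2630
z = (x̄−μ₀)/SE = (46.18−44)/2.2630 = 0.9633
p-value (one-sided, H₁ greater) = 0.16769
At α=0.1: p ≥ α → fail to reject H₀

reject H₀: no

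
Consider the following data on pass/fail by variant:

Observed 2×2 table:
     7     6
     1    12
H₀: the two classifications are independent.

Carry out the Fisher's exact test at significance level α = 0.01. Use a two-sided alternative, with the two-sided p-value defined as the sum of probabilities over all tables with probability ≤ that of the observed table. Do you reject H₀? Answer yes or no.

reject H₀: no

Margins: r₁=13, r₂=13, c₁=8, c₂=18, n=26
p_obs = C(13,7)·C(13,1)/C(26,8); sum pmf over tables with pmf ≤ p_obs
p-value (two-sided) = 0.03021
At α=0.01: p ≥ α → fail to reject H₀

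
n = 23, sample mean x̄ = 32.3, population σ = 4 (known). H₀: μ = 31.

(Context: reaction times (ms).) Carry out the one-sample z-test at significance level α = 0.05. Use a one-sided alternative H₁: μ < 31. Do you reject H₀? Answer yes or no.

reject H₀: no

SE = σ/√n = 4/√23 = 0.8341
z = (x̄−μ₀)/SE = (32.3−31)/0.8341 = 1.5586
p-value (one-sided, H₁ less) = 0.94046
At α=0.05: p ≥ α → fail to reject H₀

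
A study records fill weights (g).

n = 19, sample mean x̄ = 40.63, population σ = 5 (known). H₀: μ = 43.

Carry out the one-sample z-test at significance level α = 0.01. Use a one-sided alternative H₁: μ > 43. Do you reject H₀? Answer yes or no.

reject H₀: no

SE = σ/√n = 5/√19 = 1.1471
z = (x̄−μ₀)/SE = (40.63−43)/1.1471 = -2.0661
p-value (one-sided, H₁ greater) = 0.98059
At α=0.01: p ≥ α → fail to reject H₀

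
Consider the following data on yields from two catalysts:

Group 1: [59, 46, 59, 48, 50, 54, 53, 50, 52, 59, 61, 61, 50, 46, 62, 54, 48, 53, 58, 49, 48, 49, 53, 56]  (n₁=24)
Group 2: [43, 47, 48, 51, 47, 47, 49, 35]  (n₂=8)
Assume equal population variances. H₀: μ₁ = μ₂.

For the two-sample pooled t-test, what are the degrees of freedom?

df = n₁ + n₂ − 2 = 24 + 8 − 2 = 30

degrees of freedom = 30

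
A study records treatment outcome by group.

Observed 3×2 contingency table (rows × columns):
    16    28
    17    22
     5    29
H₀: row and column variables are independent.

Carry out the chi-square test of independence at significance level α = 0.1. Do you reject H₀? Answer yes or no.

Row totals [44, 39, 34], col totals [38, 79], n=117
χ² = (16−14.29)²/14.29 + (28−29.71)²/29.71 + (17−12.67)²/12.67 + (22−26.33)²/26.33 + (5−11.04)²/11.04 + (29−22.96)²/22.96 = 7.3956
df = 2
p-value (upper-tail) = 0.02478
At α=0.1: p < α → reject H₀

reject H₀: yes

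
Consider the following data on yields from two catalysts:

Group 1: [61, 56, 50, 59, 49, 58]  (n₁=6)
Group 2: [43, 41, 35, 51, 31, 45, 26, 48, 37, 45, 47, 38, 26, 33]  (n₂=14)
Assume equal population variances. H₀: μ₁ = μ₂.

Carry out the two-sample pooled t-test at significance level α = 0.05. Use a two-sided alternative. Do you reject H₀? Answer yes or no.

x̄₁=55.500, s₁=4.930, n₁=6
x̄₂=39.000, s₂=8.038, n₂=14
s_p² = [5·4.930² + 13·8.038²]/18 = 53.4167
SE = √(s_p²·(1/6+1/14)) = 3.5663
t = (55.500−39.000)/3.5663 = 4.6267
df = 18
p-value (two-sided) = 0.00021
At α=0.05: p < α → reject H₀

reject H₀: yes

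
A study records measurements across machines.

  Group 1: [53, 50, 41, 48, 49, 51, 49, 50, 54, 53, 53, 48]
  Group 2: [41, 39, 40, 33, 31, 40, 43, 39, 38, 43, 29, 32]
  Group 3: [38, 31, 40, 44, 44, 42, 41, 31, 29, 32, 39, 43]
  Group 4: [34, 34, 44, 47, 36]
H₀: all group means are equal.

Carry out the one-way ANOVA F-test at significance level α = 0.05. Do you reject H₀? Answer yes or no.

reject H₀: yes

Group means [49.92, 37.33, 37.83, 39.00], grand mean 41.366
SSB = Σnᵢ(x̄ᵢ−x̄)² = 1250.262; SSW = ΣΣ(x−x̄ᵢ)² = 879.250
MSB = 1250.262/3 = 416.7541; MSW = 879.250/37 = 23.7635
F = MSB/MSW = 17.5376
df = (3, 37)
p-value (upper-tail) = 0.00000
At α=0.05: p < α → reject H₀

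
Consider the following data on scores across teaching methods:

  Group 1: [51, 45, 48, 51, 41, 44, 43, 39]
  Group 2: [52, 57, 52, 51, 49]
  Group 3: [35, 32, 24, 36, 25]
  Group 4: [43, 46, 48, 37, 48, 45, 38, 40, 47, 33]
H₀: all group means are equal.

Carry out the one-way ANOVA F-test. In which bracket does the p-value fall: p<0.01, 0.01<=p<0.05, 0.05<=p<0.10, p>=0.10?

Group means [45.25, 52.20, 30.40, 42.50], grand mean 42.857
SSB = Σnᵢ(x̄ᵢ−x̄)² = 1259.429; SSW = ΣΣ(x−x̄ᵢ)² = 544.000
MSB = 1259.429/3 = 419.8095; MSW = 544.000/24 = 22.6667
F = MSB/MSW = 18.5210
df = (3, 24)
p-value (upper-tail) = 0.00000
→ bracket: p<0.01

p-value bracket: p<0.01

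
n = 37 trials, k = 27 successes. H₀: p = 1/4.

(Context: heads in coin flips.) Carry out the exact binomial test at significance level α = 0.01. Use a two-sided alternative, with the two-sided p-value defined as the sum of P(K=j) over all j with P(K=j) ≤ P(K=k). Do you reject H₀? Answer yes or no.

Exact binomial: n=37, k=27, p₀=1/4=0.2500
P(X=j) = C(n,j)·p₀^j·(1−p₀)^(n−j); p = Σ P(X=j) over j with P(X=j) ≤ P(X=27)
p-value (two-sided) = 0.00000
At α=0.01: p < α → reject H₀

reject H₀: yes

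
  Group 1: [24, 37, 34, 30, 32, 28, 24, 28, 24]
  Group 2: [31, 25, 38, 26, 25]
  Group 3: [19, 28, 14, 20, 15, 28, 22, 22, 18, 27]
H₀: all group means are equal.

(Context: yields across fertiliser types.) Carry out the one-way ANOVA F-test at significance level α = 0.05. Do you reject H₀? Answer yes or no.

reject H₀: yes

Group means [29.00, 29.00, 21.30], grand mean 25.792
SSB = Σnᵢ(x̄ᵢ−x̄)² = 345.858; SSW = ΣΣ(x−x̄ᵢ)² = 536.100
MSB = 345.858/2 = 172.9292; MSW = 536.100/21 = 25.5286
F = MSB/MSW = 6.7739
df = (2, 21)
p-value (upper-tail) = 0.00537
At α=0.05: p < α → reject H₀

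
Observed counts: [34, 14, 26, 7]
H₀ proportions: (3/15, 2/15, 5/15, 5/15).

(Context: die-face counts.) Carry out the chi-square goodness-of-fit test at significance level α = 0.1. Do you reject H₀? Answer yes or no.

reject H₀: yes

n = 81; E_i = n·p_i = [16.20, 10.80, 27.00, 27.00]
χ² = (34−16.20)²/16.20 + (14−10.80)²/10.80 + (26−27.00)²/27.00 + (7−27.00)²/27.00 = 35.3580
df = 3
p-value (upper-tail) = 0.00000
At α=0.1: p < α → reject H₀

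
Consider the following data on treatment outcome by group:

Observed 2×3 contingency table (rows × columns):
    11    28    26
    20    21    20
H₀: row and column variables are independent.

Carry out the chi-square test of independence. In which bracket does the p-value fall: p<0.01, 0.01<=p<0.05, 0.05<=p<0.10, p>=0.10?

Row totals [65, 61], col totals [31, 49, 46], n=126
χ² = (11−15.99)²/15.99 + (28−25.28)²/25.28 + (26−23.73)²/23.73 + (20−15.01)²/15.01 + (21−23.72)²/23.72 + (20−22.27)²/22.27 = 4.2728
df = 2
p-value (upper-tail) = 0.11808
→ bracket: p>=0.10

p-value bracket: p>=0.10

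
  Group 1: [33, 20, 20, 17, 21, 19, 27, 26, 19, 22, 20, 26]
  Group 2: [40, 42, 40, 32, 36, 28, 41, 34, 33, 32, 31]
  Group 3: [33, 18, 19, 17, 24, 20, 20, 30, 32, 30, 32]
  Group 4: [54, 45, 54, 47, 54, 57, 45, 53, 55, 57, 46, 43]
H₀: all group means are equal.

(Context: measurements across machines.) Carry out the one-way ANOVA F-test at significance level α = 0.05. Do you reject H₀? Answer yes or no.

reject H₀: yes

Group means [22.50, 35.36, 25.00, 50.83], grand mean 33.565
SSB = Σnᵢ(x̄ᵢ−x̄)² = 5890.092; SSW = ΣΣ(x−x̄ᵢ)² = 1161.212
MSB = 5890.092/3 = 1963.3641; MSW = 1161.212/42 = 27.6479
F = MSB/MSW = 71.0131
df = (3, 42)
p-value (upper-tail) = 0.00000
At α=0.05: p < α → reject H₀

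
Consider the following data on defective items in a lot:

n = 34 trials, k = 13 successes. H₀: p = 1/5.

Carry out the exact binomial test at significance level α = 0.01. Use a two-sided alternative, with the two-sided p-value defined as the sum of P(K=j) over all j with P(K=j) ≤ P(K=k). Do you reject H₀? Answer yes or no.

reject H₀: no

Exact binomial: n=34, k=13, p₀=1/5=0.2000
P(X=j) = C(n,j)·p₀^j·(1−p₀)^(n−j); p = Σ P(X=j) over j with P(X=j) ≤ P(X=13)
p-value (two-sided) = 0.01568
At α=0.01: p ≥ α → fail to reject H₀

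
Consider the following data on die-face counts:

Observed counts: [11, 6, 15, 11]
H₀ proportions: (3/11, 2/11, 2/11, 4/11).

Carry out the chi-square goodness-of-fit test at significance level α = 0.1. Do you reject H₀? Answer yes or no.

n = 43; E_i = n·p_i = [11.73, 7.82, 7.82, 15.64]
χ² = (11−11.73)²/11.73 + (6−7.82)²/7.82 + (15−7.82)²/7.82 + (11−15.64)²/15.64 = 8.4399
df = 3
p-value (upper-tail) = 0.03774
At α=0.1: p < α → reject H₀

reject H₀: yes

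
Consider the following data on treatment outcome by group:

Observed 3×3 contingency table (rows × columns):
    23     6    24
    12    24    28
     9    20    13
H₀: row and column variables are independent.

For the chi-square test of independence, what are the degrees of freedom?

degrees of freedom = 4

df = (r−1)(c−1) = (3−1)·(3−1) = 4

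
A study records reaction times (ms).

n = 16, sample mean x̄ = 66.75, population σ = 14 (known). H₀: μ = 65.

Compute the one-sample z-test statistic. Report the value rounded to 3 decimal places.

test statistic = 0.500

SE = σ/√n = 14/√16 = 3.5000
z = (x̄−μ₀)/SE = (66.75−65)/3.5000 = 0.5000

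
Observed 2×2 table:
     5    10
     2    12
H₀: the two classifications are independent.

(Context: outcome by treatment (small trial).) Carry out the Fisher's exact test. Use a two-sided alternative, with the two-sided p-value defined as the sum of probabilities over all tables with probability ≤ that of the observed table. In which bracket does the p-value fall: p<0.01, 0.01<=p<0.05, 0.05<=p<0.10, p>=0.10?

p-value bracket: p>=0.10

Margins: r₁=15, r₂=14, c₁=7, c₂=22, n=29
p_obs = C(15,5)·C(14,2)/C(29,7); sum pmf over tables with pmf ≤ p_obs
p-value (two-sided) = 0.38985
→ bracket: p>=0.10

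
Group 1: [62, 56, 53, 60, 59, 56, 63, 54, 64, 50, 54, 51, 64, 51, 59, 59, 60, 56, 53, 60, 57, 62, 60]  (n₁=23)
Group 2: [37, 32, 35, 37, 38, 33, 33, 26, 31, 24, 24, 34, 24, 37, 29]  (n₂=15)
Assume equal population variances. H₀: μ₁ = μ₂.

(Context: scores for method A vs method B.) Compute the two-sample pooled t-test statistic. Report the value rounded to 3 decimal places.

test statistic = 16.984

x̄₁=57.522, s₁=4.263, n₁=23
x̄₂=31.600, s₂=5.082, n₂=15
s_p² = [22·4.263² + 14·5.082²]/36 = 21.1483
SE = √(s_p²·(1/23+1/15)) = 1.5262
t = (57.522−31.600)/1.5262 = 16.9842
df = 36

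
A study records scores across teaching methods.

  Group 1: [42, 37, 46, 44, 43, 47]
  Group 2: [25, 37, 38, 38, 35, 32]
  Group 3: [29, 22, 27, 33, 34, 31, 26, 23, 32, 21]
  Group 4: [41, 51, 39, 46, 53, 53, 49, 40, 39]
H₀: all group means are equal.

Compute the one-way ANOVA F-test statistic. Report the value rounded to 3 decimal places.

test statistic = 23.747

Group means [43.17, 34.17, 27.80, 45.67], grand mean 37.194
SSB = Σnᵢ(x̄ᵢ−x̄)² = 1797.572; SSW = ΣΣ(x−x̄ᵢ)² = 681.267
MSB = 1797.572/3 = 599.1907; MSW = 681.267/27 = 25.2321
F = MSB/MSW = 23.7472
df = (3, 27)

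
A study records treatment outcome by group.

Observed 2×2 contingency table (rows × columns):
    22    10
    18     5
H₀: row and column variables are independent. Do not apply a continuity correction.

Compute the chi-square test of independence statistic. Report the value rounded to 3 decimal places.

Row totals [32, 23], col totals [40, 15], n=55
χ² = (22−23.27)²/23.27 + (10−8.73)²/8.73 + (18−16.73)²/16.73 + (5−6.27)²/6.27 = 0.6103
df = 1

test statistic = 0.610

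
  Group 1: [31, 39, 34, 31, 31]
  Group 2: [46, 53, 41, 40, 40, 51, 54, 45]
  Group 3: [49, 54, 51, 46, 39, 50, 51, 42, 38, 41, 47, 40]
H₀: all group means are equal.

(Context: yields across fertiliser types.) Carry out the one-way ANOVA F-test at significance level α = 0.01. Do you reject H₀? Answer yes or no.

Group means [33.20, 46.25, 45.67], grand mean 43.360
SSB = Σnᵢ(x̄ᵢ−x̄)² = 646.793; SSW = ΣΣ(x−x̄ᵢ)² = 612.967
MSB = 646.793/2 = 323.3967; MSW = 612.967/22 = 27.8621
F = MSB/MSW = 11.6070
df = (2, 22)
p-value (upper-tail) = 0.00036
At α=0.01: p < α → reject H₀

reject H₀: yes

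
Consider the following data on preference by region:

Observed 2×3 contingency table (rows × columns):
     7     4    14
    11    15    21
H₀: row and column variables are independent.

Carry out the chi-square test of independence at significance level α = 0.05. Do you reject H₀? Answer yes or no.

reject H₀: no

Row totals [25, 47], col totals [18, 19, 35], n=72
χ² = (7−6.25)²/6.25 + (4−6.60)²/6.60 + (14−12.15)²/12.15 + (11−11.75)²/11.75 + (15−12.40)²/12.40 + (21−22.85)²/22.85 = 2.1344
df = 2
p-value (upper-tail) = 0.34398
At α=0.05: p ≥ α → fail to reject H₀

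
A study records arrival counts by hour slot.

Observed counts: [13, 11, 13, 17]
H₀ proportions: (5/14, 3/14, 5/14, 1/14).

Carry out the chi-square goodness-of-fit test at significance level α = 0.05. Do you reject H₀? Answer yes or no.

n = 54; E_i = n·p_i = [19.29, 11.57, 19.29, 3.86]
χ² = (13−19.29)²/19.29 + (11−11.57)²/11.57 + (13−19.29)²/19.29 + (17−3.86)²/3.86 = 48.9086
df = 3
p-value (upper-tail) = 0.00000
At α=0.05: p < α → reject H₀

reject H₀: yes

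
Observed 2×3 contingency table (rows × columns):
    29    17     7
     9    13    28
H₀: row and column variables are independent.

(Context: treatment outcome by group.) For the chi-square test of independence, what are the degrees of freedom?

degrees of freedom = 2

df = (r−1)(c−1) = (2−1)·(3−1) = 2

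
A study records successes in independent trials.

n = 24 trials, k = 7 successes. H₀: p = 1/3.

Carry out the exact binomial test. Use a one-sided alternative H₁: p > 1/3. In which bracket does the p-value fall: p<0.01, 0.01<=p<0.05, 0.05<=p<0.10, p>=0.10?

Exact binomial: n=24, k=7, p₀=1/3=0.3333
P(X≥7) from Σ C(n,i)·p₀^i·(1−p₀)^(n−i)
p-value (one-sided, H₁ greater) = 0.73682
→ bracket: p>=0.10

p-value bracket: p>=0.10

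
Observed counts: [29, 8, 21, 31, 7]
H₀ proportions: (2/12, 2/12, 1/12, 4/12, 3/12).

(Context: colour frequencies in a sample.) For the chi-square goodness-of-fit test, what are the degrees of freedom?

degrees of freedom = 4

df = k − 1 = 5 − 1 = 4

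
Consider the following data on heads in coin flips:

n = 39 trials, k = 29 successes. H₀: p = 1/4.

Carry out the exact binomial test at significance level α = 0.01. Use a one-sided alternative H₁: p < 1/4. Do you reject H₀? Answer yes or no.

reject H₀: no

Exact binomial: n=39, k=29, p₀=1/4=0.2500
P(X≤29) from Σ C(n,i)·p₀^i·(1−p₀)^(n−i)
p-value (one-sided, H₁ less) = 1.00000
At α=0.01: p ≥ α → fail to reject H₀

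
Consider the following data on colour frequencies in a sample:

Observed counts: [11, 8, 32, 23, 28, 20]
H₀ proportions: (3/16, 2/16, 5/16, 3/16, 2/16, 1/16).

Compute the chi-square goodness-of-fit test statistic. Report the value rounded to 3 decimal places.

n = 122; E_i = n·p_i = [22.88, 15.25, 38.12, 22.88, 15.25, 7.62]
χ² = (11−22.88)²/22.88 + (8−15.25)²/15.25 + (32−38.12)²/38.12 + (23−22.88)²/22.88 + (28−15.25)²/15.25 + (20−7.62)²/7.62 = 41.3399
df = 5

test statistic = 41.340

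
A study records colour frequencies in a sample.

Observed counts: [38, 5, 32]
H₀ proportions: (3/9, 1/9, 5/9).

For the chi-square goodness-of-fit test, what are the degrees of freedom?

df = k − 1 = 3 − 1 = 2

degrees of freedom = 2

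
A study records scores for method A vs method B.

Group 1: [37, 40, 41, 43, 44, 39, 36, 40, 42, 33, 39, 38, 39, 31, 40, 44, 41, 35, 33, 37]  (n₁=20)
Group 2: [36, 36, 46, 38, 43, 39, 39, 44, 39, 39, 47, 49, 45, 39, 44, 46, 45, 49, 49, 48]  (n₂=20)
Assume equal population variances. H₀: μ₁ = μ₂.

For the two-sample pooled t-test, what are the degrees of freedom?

df = n₁ + n₂ − 2 = 20 + 20 − 2 = 38

degrees of freedom = 38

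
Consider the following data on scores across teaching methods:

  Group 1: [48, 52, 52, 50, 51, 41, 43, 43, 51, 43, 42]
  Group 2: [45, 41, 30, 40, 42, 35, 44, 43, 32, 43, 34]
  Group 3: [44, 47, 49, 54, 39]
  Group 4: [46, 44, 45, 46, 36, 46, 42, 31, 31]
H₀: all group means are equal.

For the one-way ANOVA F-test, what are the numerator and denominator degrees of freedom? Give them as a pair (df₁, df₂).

degrees of freedom = [3, 32]

k = 4 groups, N = 36 total
df = (k−1, N−k) = (4−1, 36−4) = (3, 32)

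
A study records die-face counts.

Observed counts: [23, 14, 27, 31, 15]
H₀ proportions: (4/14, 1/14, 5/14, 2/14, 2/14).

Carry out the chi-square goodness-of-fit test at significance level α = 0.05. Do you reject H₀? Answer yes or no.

n = 110; E_i = n·p_i = [31.43, 7.86, 39.29, 15.71, 15.71]
χ² = (23−31.43)²/31.43 + (14−7.86)²/7.86 + (27−39.29)²/39.29 + (31−15.71)²/15.71 + (15−15.71)²/15.71 = 25.8064
df = 4
p-value (upper-tail) = 0.00003
At α=0.05: p < α → reject H₀

reject H₀: yes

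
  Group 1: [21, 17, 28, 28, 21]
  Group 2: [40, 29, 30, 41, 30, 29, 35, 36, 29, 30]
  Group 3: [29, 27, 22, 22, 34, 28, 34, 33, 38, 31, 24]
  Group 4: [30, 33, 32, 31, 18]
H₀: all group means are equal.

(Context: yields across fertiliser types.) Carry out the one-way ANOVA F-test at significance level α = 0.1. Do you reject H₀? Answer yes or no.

Group means [23.00, 32.90, 29.27, 28.80], grand mean 29.355
SSB = Σnᵢ(x̄ᵢ−x̄)² = 329.215; SSW = ΣΣ(x−x̄ᵢ)² = 723.882
MSB = 329.215/3 = 109.7383; MSW = 723.882/27 = 26.8104
F = MSB/MSW = 4.0931
df = (3, 27)
p-value (upper-tail) = 0.01618
At α=0.1: p < α → reject H₀

reject H₀: yes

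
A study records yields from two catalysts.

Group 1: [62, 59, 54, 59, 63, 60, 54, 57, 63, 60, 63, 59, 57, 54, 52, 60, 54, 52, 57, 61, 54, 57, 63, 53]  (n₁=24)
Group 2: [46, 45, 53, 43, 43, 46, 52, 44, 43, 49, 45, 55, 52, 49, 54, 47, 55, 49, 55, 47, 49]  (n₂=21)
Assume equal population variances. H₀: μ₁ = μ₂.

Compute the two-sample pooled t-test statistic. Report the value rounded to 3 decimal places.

x̄₁=57.792, s₁=3.730, n₁=24
x̄₂=48.619, s₂=4.213, n₂=21
s_p² = [23·3.730² + 20·4.213²]/43 = 15.6956
SE = √(s_p²·(1/24+1/21)) = 1.1838
t = (57.792−48.619)/1.1838 = 7.7484
df = 43

test statistic = 7.748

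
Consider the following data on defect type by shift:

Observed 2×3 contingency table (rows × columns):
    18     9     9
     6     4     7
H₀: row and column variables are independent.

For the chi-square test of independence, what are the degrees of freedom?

df = (r−1)(c−1) = (2−1)·(3−1) = 2

degrees of freedom = 2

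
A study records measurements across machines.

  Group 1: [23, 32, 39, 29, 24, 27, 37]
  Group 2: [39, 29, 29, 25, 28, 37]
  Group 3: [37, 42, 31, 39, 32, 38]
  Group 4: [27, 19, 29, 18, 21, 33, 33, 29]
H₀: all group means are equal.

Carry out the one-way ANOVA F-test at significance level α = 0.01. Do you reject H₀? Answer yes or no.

reject H₀: no

Group means [30.14, 31.17, 36.50, 26.12], grand mean 30.593
SSB = Σnᵢ(x̄ᵢ−x̄)² = 372.453; SSW = ΣΣ(x−x̄ᵢ)² = 726.065
MSB = 372.453/3 = 124.1510; MSW = 726.065/23 = 31.5681
F = MSB/MSW = 3.9328
df = (3, 23)
p-value (upper-tail) = 0.02110
At α=0.01: p ≥ α → fail to reject H₀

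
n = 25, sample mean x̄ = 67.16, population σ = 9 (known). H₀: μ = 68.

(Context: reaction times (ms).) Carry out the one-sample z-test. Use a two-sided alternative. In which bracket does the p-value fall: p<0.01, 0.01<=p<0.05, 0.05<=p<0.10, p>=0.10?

SE = σ/√n = 9/√25 = 1.8000
z = (x̄−μ₀)/SE = (67.16−68)/1.8000 = -0.4667
p-value (two-sided) = 0.64074
→ bracket: p>=0.10

p-value bracket: p>=0.10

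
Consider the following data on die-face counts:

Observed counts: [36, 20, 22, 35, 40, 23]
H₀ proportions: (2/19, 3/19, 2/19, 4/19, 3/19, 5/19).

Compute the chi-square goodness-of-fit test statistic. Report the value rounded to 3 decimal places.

test statistic = 36.532

n = 176; E_i = n·p_i = [18.53, 27.79, 18.53, 37.05, 27.79, 46.32]
χ² = (36−18.53)²/18.53 + (20−27.79)²/27.79 + (22−18.53)²/18.53 + (35−37.05)²/37.05 + (40−27.79)²/27.79 + (23−46.32)²/46.32 = 36.5319
df = 5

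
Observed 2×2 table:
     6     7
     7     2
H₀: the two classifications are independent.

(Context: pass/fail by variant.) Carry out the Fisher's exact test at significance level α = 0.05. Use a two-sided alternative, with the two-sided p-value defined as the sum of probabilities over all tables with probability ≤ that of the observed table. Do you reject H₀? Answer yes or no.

Margins: r₁=13, r₂=9, c₁=13, c₂=9, n=22
p_obs = C(13,6)·C(9,7)/C(22,13); sum pmf over tables with pmf ≤ p_obs
p-value (two-sided) = 0.20310
At α=0.05: p ≥ α → fail to reject H₀

reject H₀: no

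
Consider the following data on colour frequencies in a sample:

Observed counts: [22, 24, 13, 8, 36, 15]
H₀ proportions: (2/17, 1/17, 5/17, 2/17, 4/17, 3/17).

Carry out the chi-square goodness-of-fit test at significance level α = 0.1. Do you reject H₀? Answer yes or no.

reject H₀: yes

n = 118; E_i = n·p_i = [13.88, 6.94, 34.71, 13.88, 27.76, 20.82]
χ² = (22−13.88)²/13.88 + (24−6.94)²/6.94 + (13−34.71)²/34.71 + (8−13.88)²/13.88 + (36−27.76)²/27.76 + (15−20.82)²/20.82 = 66.8102
df = 5
p-value (upper-tail) = 0.00000
At α=0.1: p < α → reject H₀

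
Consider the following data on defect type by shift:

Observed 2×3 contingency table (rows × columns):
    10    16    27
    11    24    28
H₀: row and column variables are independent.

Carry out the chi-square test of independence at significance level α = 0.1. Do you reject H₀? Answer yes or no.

reject H₀: no

Row totals [53, 63], col totals [21, 40, 55], n=116
χ² = (10−9.59)²/9.59 + (16−18.28)²/18.28 + (27−25.13)²/25.13 + (11−11.41)²/11.41 + (24−21.72)²/21.72 + (28−29.87)²/29.87 = 0.8097
df = 2
p-value (upper-tail) = 0.66706
At α=0.1: p ≥ α → fail to reject H₀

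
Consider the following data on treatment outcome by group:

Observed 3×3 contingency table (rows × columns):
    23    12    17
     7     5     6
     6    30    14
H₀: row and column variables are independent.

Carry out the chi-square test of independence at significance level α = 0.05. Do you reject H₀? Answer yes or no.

Row totals [52, 18, 50], col totals [36, 47, 37], n=120
χ² = (23−15.60)²/15.60 + (12−20.37)²/20.37 + (17−16.03)²/16.03 + (7−5.40)²/5.40 + (5−7.05)²/7.05 + (6−5.55)²/5.55 + (6−15.00)²/15.00 + (30−19.58)²/19.58 + (14−15.42)²/15.42 = 19.1832
df = 4
p-value (upper-tail) = 0.00072
At α=0.05: p < α → reject H₀

reject H₀: yes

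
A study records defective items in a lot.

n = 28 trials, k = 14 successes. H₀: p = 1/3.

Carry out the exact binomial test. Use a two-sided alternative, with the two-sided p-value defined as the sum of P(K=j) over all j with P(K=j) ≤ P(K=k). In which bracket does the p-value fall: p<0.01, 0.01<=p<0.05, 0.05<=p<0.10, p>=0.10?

p-value bracket: 0.05<=p<0.10

Exact binomial: n=28, k=14, p₀=1/3=0.3333
P(X=j) = C(n,j)·p₀^j·(1−p₀)^(n−j); p = Σ P(X=j) over j with P(X=j) ≤ P(X=14)
p-value (two-sided) = 0.07140
→ bracket: 0.05<=p<0.10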